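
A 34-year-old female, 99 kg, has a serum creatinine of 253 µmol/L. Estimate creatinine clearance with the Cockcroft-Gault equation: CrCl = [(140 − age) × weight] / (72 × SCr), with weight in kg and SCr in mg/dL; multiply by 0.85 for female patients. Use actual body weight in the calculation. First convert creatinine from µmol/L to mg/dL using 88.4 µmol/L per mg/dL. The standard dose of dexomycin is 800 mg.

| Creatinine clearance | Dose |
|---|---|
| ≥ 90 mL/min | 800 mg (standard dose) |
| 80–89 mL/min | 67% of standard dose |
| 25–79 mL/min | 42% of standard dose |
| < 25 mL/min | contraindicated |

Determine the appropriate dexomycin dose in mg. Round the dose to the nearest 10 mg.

340 mg

SCr = 253 / 88.4 = 2.862 mg/dL
CrCl = (140 − 34) × 99 / (72 × 2.862) × 0.85 = 10494.0 / 206.06 × 0.85 ≈ 43.3 mL/min
CrCl ≈ 43 mL/min → bracket 25–79 mL/min.
42% of 800 mg = 336 mg → 340 mg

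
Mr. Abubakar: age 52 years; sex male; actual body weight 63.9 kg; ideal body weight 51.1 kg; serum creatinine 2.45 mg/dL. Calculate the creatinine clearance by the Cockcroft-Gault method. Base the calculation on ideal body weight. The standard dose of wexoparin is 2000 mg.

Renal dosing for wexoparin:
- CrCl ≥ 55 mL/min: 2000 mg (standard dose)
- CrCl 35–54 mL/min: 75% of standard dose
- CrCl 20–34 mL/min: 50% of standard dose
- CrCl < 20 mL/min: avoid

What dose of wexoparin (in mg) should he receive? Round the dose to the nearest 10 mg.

1000 mg

CrCl = (140 − 52) × 51.1 / (72 × 2.45) = 4496.8 / 176.40 ≈ 25.5 mL/min
CrCl ≈ 25 mL/min → bracket 20–34 mL/min.
50% of 2000 mg = 1000 mg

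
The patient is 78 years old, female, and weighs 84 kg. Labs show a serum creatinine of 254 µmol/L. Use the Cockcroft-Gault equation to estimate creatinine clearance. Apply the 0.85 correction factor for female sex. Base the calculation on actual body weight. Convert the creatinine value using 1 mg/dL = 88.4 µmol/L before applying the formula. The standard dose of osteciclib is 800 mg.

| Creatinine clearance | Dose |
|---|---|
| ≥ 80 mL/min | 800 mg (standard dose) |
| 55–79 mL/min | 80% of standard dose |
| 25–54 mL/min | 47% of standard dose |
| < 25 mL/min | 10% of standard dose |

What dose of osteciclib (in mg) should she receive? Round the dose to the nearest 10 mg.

SCr = 254 / 88.4 = 2.873 mg/dL
CrCl = (140 − 78) × 84 / (72 × 2.873) × 0.85 = 5208.0 / 206.86 × 0.85 ≈ 21.4 mL/min
CrCl ≈ 21 mL/min → bracket < 25 mL/min.
10% of 800 mg = 80 mg

80 mg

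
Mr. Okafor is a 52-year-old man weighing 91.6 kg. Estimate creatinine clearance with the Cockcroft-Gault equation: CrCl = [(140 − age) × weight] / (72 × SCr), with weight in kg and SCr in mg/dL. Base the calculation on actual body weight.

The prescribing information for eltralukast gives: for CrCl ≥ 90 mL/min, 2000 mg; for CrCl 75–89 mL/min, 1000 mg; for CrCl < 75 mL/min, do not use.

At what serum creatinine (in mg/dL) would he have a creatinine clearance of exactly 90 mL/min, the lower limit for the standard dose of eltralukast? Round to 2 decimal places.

1.24 mg/dL

Standard dose requires CrCl ≥ 90 mL/min.
Set (140 − 52) × 91.6 / (72 × SCr) = 90
SCr = (140 − 52) × 91.6 / (72 × 90) = 1.244 mg/dL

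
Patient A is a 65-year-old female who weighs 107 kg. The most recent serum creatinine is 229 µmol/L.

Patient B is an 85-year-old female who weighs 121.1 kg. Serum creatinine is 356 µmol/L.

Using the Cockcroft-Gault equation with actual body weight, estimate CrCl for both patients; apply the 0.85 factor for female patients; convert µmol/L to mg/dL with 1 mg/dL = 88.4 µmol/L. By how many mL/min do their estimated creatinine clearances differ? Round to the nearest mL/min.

Patient A: SCr = 229 / 88.4 = 2.59 mg/dL
Patient A: CrCl = (140 − 65) × 107 / (72 × 2.59) × 0.85 = 8025.0 / 186.48 × 0.85 ≈ 36.6 mL/min
Patient B: SCr = 356 / 88.4 = 4.027 mg/dL
Patient B: CrCl = (140 − 85) × 121.1 / (72 × 4.027) × 0.85 = 6660.5 / 289.94 × 0.85 ≈ 19.5 mL/min
|36.6 − 19.5| = 17.1 mL/min

17 mL/min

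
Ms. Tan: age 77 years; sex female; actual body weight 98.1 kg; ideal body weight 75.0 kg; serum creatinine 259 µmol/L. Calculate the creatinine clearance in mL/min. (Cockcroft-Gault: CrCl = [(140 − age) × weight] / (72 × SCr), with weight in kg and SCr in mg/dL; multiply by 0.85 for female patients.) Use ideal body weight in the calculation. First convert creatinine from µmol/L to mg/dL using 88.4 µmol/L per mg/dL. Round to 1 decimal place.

19.0 mL/min

SCr = 259 / 88.4 = 2.93 mg/dL
CrCl = (140 − 77) × 75 / (72 × 2.93) × 0.85 = 4725.0 / 210.96 × 0.85 ≈ 19.0 mL/min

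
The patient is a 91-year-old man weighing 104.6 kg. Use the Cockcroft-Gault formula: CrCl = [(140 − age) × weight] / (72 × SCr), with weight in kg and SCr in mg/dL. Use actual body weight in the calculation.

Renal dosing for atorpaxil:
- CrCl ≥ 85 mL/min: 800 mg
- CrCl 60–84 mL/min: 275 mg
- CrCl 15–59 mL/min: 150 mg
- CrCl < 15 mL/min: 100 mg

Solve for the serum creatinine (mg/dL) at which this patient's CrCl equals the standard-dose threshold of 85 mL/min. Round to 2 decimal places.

0.84 mg/dL

Standard dose requires CrCl ≥ 85 mL/min.
Set (140 − 91) × 104.6 / (72 × SCr) = 85
SCr = (140 − 91) × 104.6 / (72 × 85) = 0.837 mg/dL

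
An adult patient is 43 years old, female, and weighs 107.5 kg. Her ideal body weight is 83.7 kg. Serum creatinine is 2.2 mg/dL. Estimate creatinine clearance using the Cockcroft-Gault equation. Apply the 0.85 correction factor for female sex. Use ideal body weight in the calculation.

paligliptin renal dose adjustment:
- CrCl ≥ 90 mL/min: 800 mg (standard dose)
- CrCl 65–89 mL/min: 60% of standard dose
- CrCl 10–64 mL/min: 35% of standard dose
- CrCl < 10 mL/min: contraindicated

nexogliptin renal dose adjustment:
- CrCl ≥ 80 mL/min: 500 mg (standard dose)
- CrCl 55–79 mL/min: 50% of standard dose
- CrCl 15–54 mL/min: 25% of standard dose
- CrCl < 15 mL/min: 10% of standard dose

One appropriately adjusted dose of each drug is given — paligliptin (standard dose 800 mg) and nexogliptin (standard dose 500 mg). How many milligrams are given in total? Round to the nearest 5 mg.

405 mg

CrCl = (140 − 43) × 83.7 / (72 × 2.2) × 0.85 = 8118.9 / 158.40 × 0.85 ≈ 43.6 mL/min
CrCl ≈ 44 mL/min.
paligliptin: 10–64 mL/min → 35% of 800 mg = 280 mg.
nexogliptin: 15–54 mL/min → 25% of 500 mg = 125 mg.
Total = 280 + 125 = 405 mg.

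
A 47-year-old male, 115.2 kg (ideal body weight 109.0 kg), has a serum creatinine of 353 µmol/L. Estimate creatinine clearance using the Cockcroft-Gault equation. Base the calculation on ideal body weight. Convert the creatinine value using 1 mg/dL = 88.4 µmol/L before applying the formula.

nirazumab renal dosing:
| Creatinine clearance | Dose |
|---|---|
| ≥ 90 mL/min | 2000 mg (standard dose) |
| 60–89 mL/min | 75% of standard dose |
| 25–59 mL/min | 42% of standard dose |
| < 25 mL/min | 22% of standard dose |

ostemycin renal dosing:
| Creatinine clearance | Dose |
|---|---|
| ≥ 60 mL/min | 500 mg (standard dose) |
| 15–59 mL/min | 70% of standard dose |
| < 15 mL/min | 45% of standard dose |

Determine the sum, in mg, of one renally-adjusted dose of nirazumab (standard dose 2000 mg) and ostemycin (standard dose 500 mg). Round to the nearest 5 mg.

1190 mg

SCr = 353 / 88.4 = 3.993 mg/dL
CrCl = (140 − 47) × 109 / (72 × 3.993) = 10137.0 / 287.50 ≈ 35.3 mL/min
CrCl ≈ 35 mL/min.
nirazumab: 25–59 mL/min → 42% of 2000 mg = 840 mg.
ostemycin: 15–59 mL/min → 70% of 500 mg = 350 mg.
Total = 840 + 350 = 1190 mg.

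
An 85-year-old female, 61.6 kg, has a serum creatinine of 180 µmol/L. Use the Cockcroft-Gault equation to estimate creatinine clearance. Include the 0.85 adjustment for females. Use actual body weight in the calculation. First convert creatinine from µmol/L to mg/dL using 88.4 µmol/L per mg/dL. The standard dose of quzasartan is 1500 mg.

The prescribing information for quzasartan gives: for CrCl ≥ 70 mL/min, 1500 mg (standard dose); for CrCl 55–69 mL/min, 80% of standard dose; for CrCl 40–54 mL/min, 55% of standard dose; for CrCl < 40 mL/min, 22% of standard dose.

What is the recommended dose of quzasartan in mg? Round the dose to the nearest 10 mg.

330 mg

SCr = 180 / 88.4 = 2.036 mg/dL
CrCl = (140 − 85) × 61.6 / (72 × 2.036) × 0.85 = 3388.0 / 146.59 × 0.85 ≈ 19.6 mL/min
CrCl ≈ 20 mL/min → bracket < 40 mL/min.
22% of 1500 mg = 330 mg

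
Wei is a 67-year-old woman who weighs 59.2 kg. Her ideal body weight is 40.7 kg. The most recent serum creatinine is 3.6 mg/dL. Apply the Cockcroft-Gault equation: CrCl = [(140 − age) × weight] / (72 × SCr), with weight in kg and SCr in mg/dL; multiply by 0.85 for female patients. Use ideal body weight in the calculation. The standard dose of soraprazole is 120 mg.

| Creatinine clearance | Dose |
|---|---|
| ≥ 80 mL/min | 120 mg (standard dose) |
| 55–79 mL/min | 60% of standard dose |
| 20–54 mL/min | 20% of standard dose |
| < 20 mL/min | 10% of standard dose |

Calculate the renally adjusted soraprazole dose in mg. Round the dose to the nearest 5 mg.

10 mg

CrCl = (140 − 67) × 40.7 / (72 × 3.6) × 0.85 = 2971.1 / 259.20 × 0.85 ≈ 9.7 mL/min
CrCl ≈ 10 mL/min → bracket < 20 mL/min.
10% of 120 mg = 12 mg → 10 mg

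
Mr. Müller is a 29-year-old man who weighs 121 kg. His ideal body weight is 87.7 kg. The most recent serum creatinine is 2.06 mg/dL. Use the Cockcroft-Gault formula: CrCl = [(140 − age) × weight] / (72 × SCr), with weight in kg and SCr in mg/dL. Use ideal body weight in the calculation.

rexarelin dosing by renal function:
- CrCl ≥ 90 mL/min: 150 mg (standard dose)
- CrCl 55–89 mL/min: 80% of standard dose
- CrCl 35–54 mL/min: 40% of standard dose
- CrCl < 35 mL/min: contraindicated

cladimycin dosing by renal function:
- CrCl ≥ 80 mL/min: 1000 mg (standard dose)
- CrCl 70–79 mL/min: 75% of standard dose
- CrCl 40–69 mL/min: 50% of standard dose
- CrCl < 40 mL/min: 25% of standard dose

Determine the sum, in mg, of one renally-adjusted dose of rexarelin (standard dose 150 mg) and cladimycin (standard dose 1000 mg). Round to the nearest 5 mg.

CrCl = (140 − 29) × 87.7 / (72 × 2.06) = 9734.7 / 148.32 ≈ 65.6 mL/min
CrCl ≈ 66 mL/min.
rexarelin: 55–89 mL/min → 80% of 150 mg = 120 mg.
cladimycin: 40–69 mL/min → 50% of 1000 mg = 500 mg.
Total = 120 + 500 = 620 mg.

620 mg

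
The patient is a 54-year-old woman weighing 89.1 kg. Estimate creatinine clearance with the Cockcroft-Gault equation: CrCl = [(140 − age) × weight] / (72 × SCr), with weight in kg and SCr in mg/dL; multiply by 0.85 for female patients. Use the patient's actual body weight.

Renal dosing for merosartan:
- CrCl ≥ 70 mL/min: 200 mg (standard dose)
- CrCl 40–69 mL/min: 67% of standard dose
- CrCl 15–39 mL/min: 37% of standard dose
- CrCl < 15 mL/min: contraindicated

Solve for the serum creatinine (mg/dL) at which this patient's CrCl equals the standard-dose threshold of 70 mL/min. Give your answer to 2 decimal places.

1.29 mg/dL

Standard dose requires CrCl ≥ 70 mL/min.
Set (140 − 54) × 89.1 × 0.85 / (72 × SCr) = 70
SCr = (140 − 54) × 89.1 × 0.85 / (72 × 70) = 1.292 mg/dL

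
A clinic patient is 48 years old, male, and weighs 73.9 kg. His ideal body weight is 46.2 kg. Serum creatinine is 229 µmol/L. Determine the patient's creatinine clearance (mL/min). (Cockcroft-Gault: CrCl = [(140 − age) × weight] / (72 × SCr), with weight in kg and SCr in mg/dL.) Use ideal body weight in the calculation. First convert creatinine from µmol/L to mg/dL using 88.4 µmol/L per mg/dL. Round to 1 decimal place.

22.8 mL/min

SCr = 229 / 88.4 = 2.59 mg/dL
CrCl = (140 − 48) × 46.2 / (72 × 2.59) = 4250.4 / 186.48 ≈ 22.8 mL/min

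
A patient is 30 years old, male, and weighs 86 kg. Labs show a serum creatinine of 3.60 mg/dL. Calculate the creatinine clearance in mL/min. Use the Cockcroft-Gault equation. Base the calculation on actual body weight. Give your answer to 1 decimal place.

36.5 mL/min

CrCl = (140 − 30) × 86 / (72 × 3.6) = 9460.0 / 259.20 ≈ 36.5 mL/min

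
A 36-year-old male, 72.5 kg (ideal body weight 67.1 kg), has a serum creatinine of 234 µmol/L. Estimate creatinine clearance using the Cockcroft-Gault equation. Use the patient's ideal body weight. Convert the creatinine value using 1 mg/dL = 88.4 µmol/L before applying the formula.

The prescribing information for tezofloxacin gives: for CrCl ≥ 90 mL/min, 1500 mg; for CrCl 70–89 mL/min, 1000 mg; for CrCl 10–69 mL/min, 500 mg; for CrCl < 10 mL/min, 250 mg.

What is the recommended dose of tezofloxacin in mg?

500 mg

SCr = 234 / 88.4 = 2.647 mg/dL
CrCl = (140 − 36) × 67.1 / (72 × 2.647) = 6978.4 / 190.58 ≈ 36.6 mL/min
CrCl ≈ 37 mL/min → bracket 10–69 mL/min.
Dose for this bracket: 500 mg.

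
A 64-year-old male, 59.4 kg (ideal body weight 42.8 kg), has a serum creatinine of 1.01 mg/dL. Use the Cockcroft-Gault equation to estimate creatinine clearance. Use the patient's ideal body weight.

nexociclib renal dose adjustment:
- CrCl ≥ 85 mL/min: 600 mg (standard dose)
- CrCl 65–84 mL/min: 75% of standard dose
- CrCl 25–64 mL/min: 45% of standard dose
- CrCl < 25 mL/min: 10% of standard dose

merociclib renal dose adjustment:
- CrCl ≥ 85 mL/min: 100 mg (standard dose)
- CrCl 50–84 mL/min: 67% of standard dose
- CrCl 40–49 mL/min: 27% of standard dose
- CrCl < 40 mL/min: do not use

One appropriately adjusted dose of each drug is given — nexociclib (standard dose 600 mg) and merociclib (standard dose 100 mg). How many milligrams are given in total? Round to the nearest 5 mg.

CrCl = (140 − 64) × 42.8 / (72 × 1.01) = 3252.8 / 72.72 ≈ 44.7 mL/min
CrCl ≈ 45 mL/min.
nexociclib: 25–64 mL/min → 45% of 600 mg = 270 mg.
merociclib: 40–49 mL/min → 27% of 100 mg = 27 mg.
Total = 270 + 27 = 297 mg.

295 mg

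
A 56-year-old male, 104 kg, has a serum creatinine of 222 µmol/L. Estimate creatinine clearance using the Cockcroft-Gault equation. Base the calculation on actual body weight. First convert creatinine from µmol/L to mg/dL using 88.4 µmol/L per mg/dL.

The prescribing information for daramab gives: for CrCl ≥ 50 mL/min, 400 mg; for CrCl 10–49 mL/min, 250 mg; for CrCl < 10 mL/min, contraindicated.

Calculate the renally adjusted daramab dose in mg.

SCr = 222 / 88.4 = 2.511 mg/dL
CrCl = (140 − 56) × 104 / (72 × 2.511) = 8736.0 / 180.79 ≈ 48.3 mL/min
CrCl ≈ 48 mL/min → bracket 10–49 mL/min.
Dose for this bracket: 250 mg.

250 mg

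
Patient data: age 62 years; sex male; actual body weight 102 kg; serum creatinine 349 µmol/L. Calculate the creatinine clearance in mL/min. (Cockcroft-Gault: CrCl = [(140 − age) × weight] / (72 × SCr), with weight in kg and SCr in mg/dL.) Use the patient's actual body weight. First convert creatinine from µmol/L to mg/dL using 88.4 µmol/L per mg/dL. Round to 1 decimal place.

SCr = 349 / 88.4 = 3.948 mg/dL
CrCl = (140 − 62) × 102 / (72 × 3.948) = 7956.0 / 284.26 ≈ 28.0 mL/min

28.0 mL/min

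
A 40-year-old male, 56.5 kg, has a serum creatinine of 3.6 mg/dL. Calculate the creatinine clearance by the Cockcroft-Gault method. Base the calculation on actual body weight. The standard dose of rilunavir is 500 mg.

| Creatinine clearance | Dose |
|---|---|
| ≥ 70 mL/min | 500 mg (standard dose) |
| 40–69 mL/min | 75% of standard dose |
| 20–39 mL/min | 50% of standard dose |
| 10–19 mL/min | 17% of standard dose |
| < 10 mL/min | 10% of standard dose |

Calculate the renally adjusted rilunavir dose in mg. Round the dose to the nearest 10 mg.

250 mg

CrCl = (140 − 40) × 56.5 / (72 × 3.6) = 5650.0 / 259.20 ≈ 21.8 mL/min
CrCl ≈ 22 mL/min → bracket 20–39 mL/min.
50% of 500 mg = 250 mg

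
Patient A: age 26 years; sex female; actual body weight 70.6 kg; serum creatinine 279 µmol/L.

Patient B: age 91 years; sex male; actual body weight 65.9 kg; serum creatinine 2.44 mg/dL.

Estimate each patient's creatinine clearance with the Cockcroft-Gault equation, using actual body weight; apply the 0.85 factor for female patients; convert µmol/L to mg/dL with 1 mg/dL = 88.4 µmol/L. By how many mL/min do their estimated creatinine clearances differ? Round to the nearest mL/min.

Patient A: SCr = 279 / 88.4 = 3.156 mg/dL
Patient A: CrCl = (140 − 26) × 70.6 / (72 × 3.156) × 0.85 = 8048.4 / 227.23 × 0.85 ≈ 30.1 mL/min
Patient B: CrCl = (140 − 91) × 65.9 / (72 × 2.44) = 3229.1 / 175.68 ≈ 18.4 mL/min
|30.1 − 18.4| = 11.7 mL/min

12 mL/min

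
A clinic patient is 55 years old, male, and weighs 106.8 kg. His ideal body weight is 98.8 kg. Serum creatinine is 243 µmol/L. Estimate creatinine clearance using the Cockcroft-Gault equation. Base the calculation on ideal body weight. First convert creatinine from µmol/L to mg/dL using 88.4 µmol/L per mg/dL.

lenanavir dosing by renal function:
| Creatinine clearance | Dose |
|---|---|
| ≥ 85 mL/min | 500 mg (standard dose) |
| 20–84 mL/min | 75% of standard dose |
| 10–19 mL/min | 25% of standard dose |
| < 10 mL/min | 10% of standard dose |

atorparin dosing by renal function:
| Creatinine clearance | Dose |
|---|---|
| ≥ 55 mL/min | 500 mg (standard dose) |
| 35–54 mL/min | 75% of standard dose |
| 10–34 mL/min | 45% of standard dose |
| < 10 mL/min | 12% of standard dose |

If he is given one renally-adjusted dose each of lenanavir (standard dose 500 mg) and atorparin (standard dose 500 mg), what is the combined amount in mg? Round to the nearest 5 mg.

SCr = 243 / 88.4 = 2.749 mg/dL
CrCl = (140 − 55) × 98.8 / (72 × 2.749) = 8398.0 / 197.93 ≈ 42.4 mL/min
CrCl ≈ 42 mL/min.
lenanavir: 20–84 mL/min → 75% of 500 mg = 375 mg.
atorparin: 35–54 mL/min → 75% of 500 mg = 375 mg.
Total = 375 + 375 = 750 mg.

750 mg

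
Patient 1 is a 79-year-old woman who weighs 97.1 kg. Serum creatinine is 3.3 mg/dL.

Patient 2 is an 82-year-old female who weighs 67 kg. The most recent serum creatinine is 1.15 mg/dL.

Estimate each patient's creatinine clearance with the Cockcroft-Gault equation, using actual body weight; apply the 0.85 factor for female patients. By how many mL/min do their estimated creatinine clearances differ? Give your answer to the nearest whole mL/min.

19 mL/min

Patient 1: CrCl = (140 − 79) × 97.1 / (72 × 3.3) × 0.85 = 5923.1 / 237.60 × 0.85 ≈ 21.2 mL/min
Patient 2: CrCl = (140 − 82) × 67 / (72 × 1.15) × 0.85 = 3886.0 / 82.80 × 0.85 ≈ 39.9 mL/min
|21.2 − 39.9| = 18.7 mL/min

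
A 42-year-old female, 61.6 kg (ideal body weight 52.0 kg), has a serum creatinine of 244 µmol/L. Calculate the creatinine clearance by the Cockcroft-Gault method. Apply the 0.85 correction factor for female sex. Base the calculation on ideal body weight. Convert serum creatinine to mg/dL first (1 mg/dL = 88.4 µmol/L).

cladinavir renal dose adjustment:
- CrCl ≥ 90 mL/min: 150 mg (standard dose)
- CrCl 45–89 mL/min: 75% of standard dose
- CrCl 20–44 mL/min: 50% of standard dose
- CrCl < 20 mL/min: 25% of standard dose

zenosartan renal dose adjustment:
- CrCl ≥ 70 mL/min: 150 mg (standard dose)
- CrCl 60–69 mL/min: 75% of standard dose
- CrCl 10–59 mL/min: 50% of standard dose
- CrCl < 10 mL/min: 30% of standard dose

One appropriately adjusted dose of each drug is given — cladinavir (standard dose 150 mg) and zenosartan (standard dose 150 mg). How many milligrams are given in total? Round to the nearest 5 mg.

150 mg

SCr = 244 / 88.4 = 2.76 mg/dL
CrCl = (140 − 42) × 52 / (72 × 2.76) × 0.85 = 5096.0 / 198.72 × 0.85 ≈ 21.8 mL/min
CrCl ≈ 22 mL/min.
cladinavir: 20–44 mL/min → 50% of 150 mg = 75 mg.
zenosartan: 10–59 mL/min → 50% of 150 mg = 75 mg.
Total = 75 + 75 = 150 mg.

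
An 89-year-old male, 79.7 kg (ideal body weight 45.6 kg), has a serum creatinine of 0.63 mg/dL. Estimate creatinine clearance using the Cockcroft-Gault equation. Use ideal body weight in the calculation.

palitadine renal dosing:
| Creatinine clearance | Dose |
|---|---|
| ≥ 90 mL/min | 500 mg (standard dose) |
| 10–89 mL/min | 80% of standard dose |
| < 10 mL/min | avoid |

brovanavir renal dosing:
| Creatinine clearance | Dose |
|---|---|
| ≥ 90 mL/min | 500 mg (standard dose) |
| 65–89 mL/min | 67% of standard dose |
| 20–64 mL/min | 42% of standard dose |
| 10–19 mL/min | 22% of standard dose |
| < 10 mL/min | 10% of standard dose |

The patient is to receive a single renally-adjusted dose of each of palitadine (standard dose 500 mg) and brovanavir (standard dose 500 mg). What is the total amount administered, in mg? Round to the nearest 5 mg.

610 mg

CrCl = (140 − 89) × 45.6 / (72 × 0.63) = 2325.6 / 45.36 ≈ 51.3 mL/min
CrCl ≈ 51 mL/min.
palitadine: 10–89 mL/min → 80% of 500 mg = 400 mg.
brovanavir: 20–64 mL/min → 42% of 500 mg = 210 mg.
Total = 400 + 210 = 610 mg.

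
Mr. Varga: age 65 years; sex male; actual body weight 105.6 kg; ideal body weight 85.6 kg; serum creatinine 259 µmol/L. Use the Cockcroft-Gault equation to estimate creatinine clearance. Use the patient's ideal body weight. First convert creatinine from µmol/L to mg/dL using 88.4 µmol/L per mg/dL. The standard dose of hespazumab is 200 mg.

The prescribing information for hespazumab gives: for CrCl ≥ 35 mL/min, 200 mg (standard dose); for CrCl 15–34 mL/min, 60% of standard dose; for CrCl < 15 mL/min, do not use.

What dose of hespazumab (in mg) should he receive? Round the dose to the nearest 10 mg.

SCr = 259 / 88.4 = 2.93 mg/dL
CrCl = (140 − 65) × 85.6 / (72 × 2.93) = 6420.0 / 210.96 ≈ 30.4 mL/min
CrCl ≈ 30 mL/min → bracket 15–34 mL/min.
60% of 200 mg = 120 mg

120 mg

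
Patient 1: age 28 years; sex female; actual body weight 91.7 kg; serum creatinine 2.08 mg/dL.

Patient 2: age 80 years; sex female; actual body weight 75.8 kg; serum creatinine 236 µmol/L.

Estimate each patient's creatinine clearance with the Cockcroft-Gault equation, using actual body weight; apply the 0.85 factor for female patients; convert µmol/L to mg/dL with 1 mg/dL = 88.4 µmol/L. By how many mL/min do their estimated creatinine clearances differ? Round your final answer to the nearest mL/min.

Patient 1: CrCl = (140 − 28) × 91.7 / (72 × 2.08) × 0.85 = 10270.4 / 149.76 × 0.85 ≈ 58.3 mL/min
Patient 2: SCr = 236 / 88.4 = 2.67 mg/dL
Patient 2: CrCl = (140 − 80) × 75.8 / (72 × 2.67) × 0.85 = 4548.0 / 192.24 × 0.85 ≈ 20.1 mL/min
|58.3 − 20.1| = 38.2 mL/min

38 mL/min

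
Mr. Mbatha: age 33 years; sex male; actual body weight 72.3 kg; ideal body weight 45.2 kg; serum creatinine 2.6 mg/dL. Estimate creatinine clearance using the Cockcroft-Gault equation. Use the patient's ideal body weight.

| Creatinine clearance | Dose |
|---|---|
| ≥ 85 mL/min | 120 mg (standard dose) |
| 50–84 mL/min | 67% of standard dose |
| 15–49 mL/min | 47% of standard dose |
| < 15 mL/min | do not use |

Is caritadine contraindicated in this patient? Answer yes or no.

no

CrCl = (140 − 33) × 45.2 / (72 × 2.6) = 4836.4 / 187.20 ≈ 25.8 mL/min
CrCl ≈ 26 mL/min, which is ≥ 15 mL/min.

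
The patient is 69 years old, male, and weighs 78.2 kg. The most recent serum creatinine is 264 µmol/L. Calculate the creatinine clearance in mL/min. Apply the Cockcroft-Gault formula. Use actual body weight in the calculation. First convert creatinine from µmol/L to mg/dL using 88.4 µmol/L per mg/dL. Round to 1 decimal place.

SCr = 264 / 88.4 = 2.986 mg/dL
CrCl = (140 − 69) × 78.2 / (72 × 2.986) = 5552.2 / 214.99 ≈ 25.8 mL/min

25.8 mL/min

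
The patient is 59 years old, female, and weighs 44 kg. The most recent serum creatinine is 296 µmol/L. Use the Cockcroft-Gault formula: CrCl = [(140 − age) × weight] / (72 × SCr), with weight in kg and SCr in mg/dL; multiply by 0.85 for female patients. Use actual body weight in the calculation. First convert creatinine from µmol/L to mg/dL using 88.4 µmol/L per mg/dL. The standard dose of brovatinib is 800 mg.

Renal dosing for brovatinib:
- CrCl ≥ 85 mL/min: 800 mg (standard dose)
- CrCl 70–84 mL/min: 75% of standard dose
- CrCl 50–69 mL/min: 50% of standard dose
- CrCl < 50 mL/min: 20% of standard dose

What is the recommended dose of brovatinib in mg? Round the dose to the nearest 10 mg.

160 mg

SCr = 296 / 88.4 = 3.348 mg/dL
CrCl = (140 − 59) × 44 / (72 × 3.348) × 0.85 = 3564.0 / 241.06 × 0.85 ≈ 12.6 mL/min
CrCl ≈ 13 mL/min → bracket < 50 mL/min.
20% of 800 mg = 160 mg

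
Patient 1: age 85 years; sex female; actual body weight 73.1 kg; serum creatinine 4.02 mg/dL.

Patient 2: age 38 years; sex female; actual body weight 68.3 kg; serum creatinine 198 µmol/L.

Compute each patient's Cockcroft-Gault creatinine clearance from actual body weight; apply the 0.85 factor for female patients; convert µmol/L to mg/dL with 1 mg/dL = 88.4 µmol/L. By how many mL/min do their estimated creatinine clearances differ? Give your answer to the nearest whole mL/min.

25 mL/min

Patient 1: CrCl = (140 − 85) × 73.1 / (72 × 4.02) × 0.85 = 4020.5 / 289.44 × 0.85 ≈ 11.8 mL/min
Patient 2: SCr = 198 / 88.4 = 2.24 mg/dL
Patient 2: CrCl = (140 − 38) × 68.3 / (72 × 2.24) × 0.85 = 6966.6 / 161.28 × 0.85 ≈ 36.7 mL/min
|11.8 − 36.7| = 24.9 mL/min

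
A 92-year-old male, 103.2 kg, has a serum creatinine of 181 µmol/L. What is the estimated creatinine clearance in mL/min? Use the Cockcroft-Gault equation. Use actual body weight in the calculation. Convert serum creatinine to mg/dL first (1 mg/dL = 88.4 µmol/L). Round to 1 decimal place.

SCr = 181 / 88.4 = 2.048 mg/dL
CrCl = (140 − 92) × 103.2 / (72 × 2.048) = 4953.6 / 147.46 ≈ 33.6 mL/min

33.6 mL/min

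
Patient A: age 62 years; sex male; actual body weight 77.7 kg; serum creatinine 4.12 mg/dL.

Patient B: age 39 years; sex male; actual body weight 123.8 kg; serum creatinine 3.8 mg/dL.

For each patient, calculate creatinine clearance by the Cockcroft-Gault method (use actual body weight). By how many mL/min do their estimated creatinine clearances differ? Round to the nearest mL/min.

Patient A: CrCl = (140 − 62) × 77.7 / (72 × 4.12) = 6060.6 / 296.64 ≈ 20.4 mL/min
Patient B: CrCl = (140 − 39) × 123.8 / (72 × 3.8) = 12503.8 / 273.60 ≈ 45.7 mL/min
|20.4 − 45.7| = 25.3 mL/min

25 mL/min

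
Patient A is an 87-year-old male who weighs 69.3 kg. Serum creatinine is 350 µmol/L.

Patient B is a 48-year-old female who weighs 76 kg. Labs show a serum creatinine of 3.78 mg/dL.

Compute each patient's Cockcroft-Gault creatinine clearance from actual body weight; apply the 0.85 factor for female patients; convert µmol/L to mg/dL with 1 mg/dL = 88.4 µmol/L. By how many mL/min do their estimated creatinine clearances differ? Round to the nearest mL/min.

Patient A: SCr = 350 / 88.4 = 3.959 mg/dL
Patient A: CrCl = (140 − 87) × 69.3 / (72 × 3.959) = 3672.9 / 285.05 ≈ 12.9 mL/min
Patient B: CrCl = (140 − 48) × 76 / (72 × 3.78) × 0.85 = 6992.0 / 272.16 × 0.85 ≈ 21.8 mL/min
|12.9 − 21.8| = 8.9 mL/min

9 mL/min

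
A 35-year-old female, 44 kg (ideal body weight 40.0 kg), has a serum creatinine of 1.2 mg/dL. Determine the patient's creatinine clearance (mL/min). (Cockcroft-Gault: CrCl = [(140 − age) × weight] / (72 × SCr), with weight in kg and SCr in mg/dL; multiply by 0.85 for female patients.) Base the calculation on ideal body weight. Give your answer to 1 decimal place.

CrCl = (140 − 35) × 40 / (72 × 1.2) × 0.85 = 4200.0 / 86.40 × 0.85 ≈ 41.3 mL/min

41.3 mL/min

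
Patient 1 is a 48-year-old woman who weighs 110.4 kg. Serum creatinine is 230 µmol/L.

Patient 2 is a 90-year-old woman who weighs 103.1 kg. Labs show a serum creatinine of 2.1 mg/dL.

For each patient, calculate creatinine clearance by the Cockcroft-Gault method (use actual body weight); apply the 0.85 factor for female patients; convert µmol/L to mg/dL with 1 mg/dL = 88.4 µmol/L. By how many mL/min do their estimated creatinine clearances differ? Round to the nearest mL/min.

17 mL/min

Patient 1: SCr = 230 / 88.4 = 2.602 mg/dL
Patient 1: CrCl = (140 − 48) × 110.4 / (72 × 2.602) × 0.85 = 10156.8 / 187.34 × 0.85 ≈ 46.1 mL/min
Patient 2: CrCl = (140 − 90) × 103.1 / (72 × 2.1) × 0.85 = 5155.0 / 151.20 × 0.85 ≈ 29.0 mL/min
|46.1 − 29.0| = 17.1 mL/min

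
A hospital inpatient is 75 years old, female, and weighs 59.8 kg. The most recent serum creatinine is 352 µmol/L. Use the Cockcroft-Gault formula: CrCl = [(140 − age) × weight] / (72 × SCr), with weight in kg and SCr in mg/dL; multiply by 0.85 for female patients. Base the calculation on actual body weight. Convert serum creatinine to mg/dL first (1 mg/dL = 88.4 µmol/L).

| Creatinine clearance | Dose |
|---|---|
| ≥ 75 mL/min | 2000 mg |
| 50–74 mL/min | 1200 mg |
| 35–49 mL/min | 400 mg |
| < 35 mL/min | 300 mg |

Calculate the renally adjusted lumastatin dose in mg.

300 mg

SCr = 352 / 88.4 = 3.982 mg/dL
CrCl = (140 − 75) × 59.8 / (72 × 3.982) × 0.85 = 3887.0 / 286.70 × 0.85 ≈ 11.5 mL/min
CrCl ≈ 12 mL/min → bracket < 35 mL/min.
Dose for this bracket: 300 mg.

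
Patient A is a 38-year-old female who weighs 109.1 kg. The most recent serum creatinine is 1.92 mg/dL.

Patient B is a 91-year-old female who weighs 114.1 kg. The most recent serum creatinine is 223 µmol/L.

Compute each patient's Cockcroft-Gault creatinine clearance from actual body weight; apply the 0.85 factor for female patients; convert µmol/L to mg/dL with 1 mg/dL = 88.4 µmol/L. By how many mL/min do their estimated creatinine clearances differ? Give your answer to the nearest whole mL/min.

42 mL/min

Patient A: CrCl = (140 − 38) × 109.1 / (72 × 1.92) × 0.85 = 11128.2 / 138.24 × 0.85 ≈ 68.4 mL/min
Patient B: SCr = 223 / 88.4 = 2.523 mg/dL
Patient B: CrCl = (140 − 91) × 114.1 / (72 × 2.523) × 0.85 = 5590.9 / 181.66 × 0.85 ≈ 26.2 mL/min
|68.4 − 26.2| = 42.2 mL/min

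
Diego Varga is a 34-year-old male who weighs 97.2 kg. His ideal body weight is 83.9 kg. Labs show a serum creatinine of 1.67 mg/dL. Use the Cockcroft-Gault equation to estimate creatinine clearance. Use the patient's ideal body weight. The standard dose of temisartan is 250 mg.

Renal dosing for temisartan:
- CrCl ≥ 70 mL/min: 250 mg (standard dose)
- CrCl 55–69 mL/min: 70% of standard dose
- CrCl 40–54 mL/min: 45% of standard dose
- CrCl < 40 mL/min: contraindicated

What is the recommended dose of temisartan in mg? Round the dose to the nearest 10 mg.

CrCl = (140 − 34) × 83.9 / (72 × 1.67) = 8893.4 / 120.24 ≈ 74.0 mL/min
CrCl ≈ 74 mL/min → bracket ≥ 70 mL/min.
100% of 250 mg = 250 mg

250 mg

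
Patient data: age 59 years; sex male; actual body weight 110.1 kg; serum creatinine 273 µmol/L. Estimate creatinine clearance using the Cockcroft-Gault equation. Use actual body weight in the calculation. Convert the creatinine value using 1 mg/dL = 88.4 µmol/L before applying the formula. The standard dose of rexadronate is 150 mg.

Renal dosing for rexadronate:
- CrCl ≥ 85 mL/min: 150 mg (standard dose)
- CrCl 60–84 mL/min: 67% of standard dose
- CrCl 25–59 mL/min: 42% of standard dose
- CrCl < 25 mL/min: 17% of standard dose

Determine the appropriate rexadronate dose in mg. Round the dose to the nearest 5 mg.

65 mg

SCr = 273 / 88.4 = 3.088 mg/dL
CrCl = (140 − 59) × 110.1 / (72 × 3.088) = 8918.1 / 222.34 ≈ 40.1 mL/min
CrCl ≈ 40 mL/min → bracket 25–59 mL/min.
42% of 150 mg = 63 mg → 65 mg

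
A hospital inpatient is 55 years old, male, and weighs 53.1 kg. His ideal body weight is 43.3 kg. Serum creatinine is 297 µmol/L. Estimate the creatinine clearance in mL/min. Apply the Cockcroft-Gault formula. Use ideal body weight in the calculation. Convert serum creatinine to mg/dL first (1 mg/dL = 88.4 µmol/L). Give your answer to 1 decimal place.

15.2 mL/min

SCr = 297 / 88.4 = 3.36 mg/dL
CrCl = (140 − 55) × 43.3 / (72 × 3.36) = 3680.5 / 241.92 ≈ 15.2 mL/min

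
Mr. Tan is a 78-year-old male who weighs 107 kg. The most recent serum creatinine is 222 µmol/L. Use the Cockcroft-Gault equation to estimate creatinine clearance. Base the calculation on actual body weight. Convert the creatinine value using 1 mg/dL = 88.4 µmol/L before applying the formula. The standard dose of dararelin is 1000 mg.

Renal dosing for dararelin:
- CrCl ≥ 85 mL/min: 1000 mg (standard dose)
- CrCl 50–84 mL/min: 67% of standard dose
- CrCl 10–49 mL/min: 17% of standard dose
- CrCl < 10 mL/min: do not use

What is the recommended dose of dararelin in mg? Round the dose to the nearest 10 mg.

170 mg

SCr = 222 / 88.4 = 2.511 mg/dL
CrCl = (140 − 78) × 107 / (72 × 2.511) = 6634.0 / 180.79 ≈ 36.7 mL/min
CrCl ≈ 37 mL/min → bracket 10–49 mL/min.
17% of 1000 mg = 170 mg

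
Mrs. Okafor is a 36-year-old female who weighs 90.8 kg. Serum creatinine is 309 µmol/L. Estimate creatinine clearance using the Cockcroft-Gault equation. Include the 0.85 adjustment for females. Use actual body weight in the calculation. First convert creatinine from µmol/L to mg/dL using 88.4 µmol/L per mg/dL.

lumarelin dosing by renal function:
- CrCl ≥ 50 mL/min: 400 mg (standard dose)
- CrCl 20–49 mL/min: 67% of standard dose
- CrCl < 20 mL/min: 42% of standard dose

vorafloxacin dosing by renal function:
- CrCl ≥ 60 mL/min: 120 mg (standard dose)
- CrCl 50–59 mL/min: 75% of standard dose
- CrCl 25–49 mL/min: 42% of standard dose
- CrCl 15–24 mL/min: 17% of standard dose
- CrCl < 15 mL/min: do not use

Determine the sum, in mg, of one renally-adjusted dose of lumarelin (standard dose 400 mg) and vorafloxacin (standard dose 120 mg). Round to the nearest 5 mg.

SCr = 309 / 88.4 = 3.495 mg/dL
CrCl = (140 − 36) × 90.8 / (72 × 3.495) × 0.85 = 9443.2 / 251.64 × 0.85 ≈ 31.9 mL/min
CrCl ≈ 32 mL/min.
lumarelin: 20–49 mL/min → 67% of 400 mg = 268 mg.
vorafloxacin: 25–49 mL/min → 42% of 120 mg = 50.4 mg.
Total = 268 + 50.4 = 318.4 mg.

320 mg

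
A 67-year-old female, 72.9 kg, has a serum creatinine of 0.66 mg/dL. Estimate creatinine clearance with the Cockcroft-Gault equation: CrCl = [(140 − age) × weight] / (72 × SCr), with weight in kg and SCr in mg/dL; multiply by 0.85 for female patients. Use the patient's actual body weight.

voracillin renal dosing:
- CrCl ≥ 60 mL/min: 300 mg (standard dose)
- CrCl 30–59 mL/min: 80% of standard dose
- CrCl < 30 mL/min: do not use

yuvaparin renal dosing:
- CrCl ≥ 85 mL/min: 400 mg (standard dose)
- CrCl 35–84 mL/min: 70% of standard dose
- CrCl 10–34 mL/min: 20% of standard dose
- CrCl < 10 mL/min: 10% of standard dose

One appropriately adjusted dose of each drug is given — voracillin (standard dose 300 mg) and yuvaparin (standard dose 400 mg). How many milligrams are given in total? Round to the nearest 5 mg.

CrCl = (140 − 67) × 72.9 / (72 × 0.66) × 0.85 = 5321.7 / 47.52 × 0.85 ≈ 95.2 mL/min
CrCl ≈ 95 mL/min.
voracillin: ≥ 60 mL/min → 100% of 300 mg = 300 mg.
yuvaparin: ≥ 85 mL/min → 100% of 400 mg = 400 mg.
Total = 300 + 400 = 700 mg.

700 mg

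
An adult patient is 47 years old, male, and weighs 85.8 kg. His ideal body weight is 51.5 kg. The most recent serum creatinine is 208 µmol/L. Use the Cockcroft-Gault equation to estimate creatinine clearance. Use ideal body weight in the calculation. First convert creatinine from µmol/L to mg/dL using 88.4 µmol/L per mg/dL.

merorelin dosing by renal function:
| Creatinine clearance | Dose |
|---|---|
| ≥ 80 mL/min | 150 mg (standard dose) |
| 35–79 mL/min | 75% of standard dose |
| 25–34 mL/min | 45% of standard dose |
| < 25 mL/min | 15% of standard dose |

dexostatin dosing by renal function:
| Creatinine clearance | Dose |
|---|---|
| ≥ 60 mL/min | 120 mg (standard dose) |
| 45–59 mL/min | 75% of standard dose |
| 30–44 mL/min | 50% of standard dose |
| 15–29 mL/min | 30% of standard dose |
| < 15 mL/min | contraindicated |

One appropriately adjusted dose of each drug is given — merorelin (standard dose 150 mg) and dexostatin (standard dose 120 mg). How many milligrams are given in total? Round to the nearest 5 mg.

SCr = 208 / 88.4 = 2.353 mg/dL
CrCl = (140 − 47) × 51.5 / (72 × 2.353) = 4789.5 / 169.42 ≈ 28.3 mL/min
CrCl ≈ 28 mL/min.
merorelin: 25–34 mL/min → 45% of 150 mg = 67.5 mg.
dexostatin: 15–29 mL/min → 30% of 120 mg = 36 mg.
Total = 67.5 + 36 = 103.5 mg.

105 mg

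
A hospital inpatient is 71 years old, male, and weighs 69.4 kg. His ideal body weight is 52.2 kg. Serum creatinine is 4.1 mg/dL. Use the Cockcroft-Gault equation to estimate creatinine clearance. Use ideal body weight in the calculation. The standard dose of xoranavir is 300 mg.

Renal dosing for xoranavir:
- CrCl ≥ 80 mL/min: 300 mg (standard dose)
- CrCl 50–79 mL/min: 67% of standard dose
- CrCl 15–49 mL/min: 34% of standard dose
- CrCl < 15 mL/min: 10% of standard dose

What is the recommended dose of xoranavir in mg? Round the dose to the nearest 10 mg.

30 mg

CrCl = (140 − 71) × 52.2 / (72 × 4.1) = 3601.8 / 295.20 ≈ 12.2 mL/min
CrCl ≈ 12 mL/min → bracket < 15 mL/min.
10% of 300 mg = 30 mg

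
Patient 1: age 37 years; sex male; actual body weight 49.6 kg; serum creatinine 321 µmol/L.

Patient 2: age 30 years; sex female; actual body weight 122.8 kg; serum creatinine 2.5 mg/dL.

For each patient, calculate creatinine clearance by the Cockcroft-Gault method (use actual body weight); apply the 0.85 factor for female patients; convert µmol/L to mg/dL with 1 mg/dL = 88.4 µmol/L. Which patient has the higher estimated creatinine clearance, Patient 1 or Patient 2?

Patient 2

Patient 1: SCr = 321 / 88.4 = 3.631 mg/dL
Patient 1: CrCl = (140 − 37) × 49.6 / (72 × 3.631) = 5108.8 / 261.43 ≈ 19.5 mL/min
Patient 2: CrCl = (140 − 30) × 122.8 / (72 × 2.5) × 0.85 = 13508.0 / 180.00 × 0.85 ≈ 63.8 mL/min
19.5 vs 63.8 mL/min → Patient 2 is higher.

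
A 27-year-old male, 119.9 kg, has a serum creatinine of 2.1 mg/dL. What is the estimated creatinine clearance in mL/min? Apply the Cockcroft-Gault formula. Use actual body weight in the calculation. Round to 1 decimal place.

CrCl = (140 − 27) × 119.9 / (72 × 2.1) = 13548.7 / 151.20 ≈ 89.6 mL/min

89.6 mL/min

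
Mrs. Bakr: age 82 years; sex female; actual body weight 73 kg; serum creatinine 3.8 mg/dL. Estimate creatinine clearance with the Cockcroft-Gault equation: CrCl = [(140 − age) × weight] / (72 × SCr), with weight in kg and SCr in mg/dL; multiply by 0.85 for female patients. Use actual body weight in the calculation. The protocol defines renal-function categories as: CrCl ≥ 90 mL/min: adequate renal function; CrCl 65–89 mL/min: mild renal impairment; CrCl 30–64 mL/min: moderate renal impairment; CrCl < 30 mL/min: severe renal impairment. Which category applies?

CrCl = (140 − 82) × 73 / (72 × 3.8) × 0.85 = 4234.0 / 273.60 × 0.85 ≈ 13.2 mL/min
13 mL/min falls in the 'severe renal impairment' range.

severe renal impairment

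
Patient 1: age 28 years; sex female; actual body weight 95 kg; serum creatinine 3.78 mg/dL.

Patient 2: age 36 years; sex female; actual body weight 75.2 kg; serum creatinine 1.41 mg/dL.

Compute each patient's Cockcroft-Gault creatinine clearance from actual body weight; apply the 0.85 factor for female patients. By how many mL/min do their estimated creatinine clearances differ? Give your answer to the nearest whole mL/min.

Patient 1: CrCl = (140 − 28) × 95 / (72 × 3.78) × 0.85 = 10640.0 / 272.16 × 0.85 ≈ 33.2 mL/min
Patient 2: CrCl = (140 − 36) × 75.2 / (72 × 1.41) × 0.85 = 7820.8 / 101.52 × 0.85 ≈ 65.5 mL/min
|33.2 − 65.5| = 32.3 mL/min

32 mL/min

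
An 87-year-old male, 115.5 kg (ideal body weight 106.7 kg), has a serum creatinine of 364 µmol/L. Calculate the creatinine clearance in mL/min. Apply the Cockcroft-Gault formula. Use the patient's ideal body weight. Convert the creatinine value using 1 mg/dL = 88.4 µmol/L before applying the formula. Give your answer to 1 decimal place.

19.1 mL/min

SCr = 364 / 88.4 = 4.118 mg/dL
CrCl = (140 − 87) × 106.7 / (72 × 4.118) = 5655.1 / 296.50 ≈ 19.1 mL/min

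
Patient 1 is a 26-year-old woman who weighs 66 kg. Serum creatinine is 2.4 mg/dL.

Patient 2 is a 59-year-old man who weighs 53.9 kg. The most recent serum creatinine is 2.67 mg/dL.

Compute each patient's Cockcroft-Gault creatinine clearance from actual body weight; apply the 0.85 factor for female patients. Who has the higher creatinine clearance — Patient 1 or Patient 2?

Patient 1

Patient 1: CrCl = (140 − 26) × 66 / (72 × 2.4) × 0.85 = 7524.0 / 172.80 × 0.85 ≈ 37.0 mL/min
Patient 2: CrCl = (140 − 59) × 53.9 / (72 × 2.67) = 4365.9 / 192.24 ≈ 22.7 mL/min
37.0 vs 22.7 mL/min → Patient 1 is higher.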